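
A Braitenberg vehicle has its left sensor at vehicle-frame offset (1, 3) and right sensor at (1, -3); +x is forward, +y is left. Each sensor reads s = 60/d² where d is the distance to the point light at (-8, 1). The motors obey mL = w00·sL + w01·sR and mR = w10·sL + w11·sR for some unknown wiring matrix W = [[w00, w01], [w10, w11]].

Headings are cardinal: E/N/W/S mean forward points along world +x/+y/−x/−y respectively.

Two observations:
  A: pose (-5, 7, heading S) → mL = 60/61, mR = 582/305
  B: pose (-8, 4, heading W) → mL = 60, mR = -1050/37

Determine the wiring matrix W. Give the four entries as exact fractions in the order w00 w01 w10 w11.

obs A: pose=(-5,7,S) → sL=60/61, sR=12/5, mL=60/61, mR=582/305
obs B: pose=(-8,4,W) → sL=60, sR=60/37, mL=60, mR=-1050/37
sensor matrix S = [[60/61, 12/5], [60, 60/37]]; det S = -321408/2257
solve [mL_A; mL_B] = S·[w00; w01] and [mR_A; mR_B] = S·[w10; w11]:
  w00 = 1, w01 = 0, w10 = -1/2, w11 = 1

1 0 -1/2 1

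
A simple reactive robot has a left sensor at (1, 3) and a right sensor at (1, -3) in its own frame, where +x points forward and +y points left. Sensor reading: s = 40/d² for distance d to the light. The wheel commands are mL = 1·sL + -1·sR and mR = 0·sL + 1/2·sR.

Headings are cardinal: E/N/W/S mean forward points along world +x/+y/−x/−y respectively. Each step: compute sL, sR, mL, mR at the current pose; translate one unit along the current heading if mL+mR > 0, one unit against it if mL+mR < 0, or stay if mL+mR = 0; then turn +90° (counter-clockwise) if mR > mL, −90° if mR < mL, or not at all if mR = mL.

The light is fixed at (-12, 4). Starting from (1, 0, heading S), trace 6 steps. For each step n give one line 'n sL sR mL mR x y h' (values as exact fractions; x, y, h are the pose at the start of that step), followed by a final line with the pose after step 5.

0 40/281 8/25 -1248/7025 4/25 1 0 S
1 10/49 5/29 45/1421 5/58 1 1 E
2 8/25 40/293 1344/7325 20/293 2 1 N
3 20/113 4/25 48/2825 2/25 2 2 E
4 8/29 8/65 288/1885 4/65 3 2 N
5 2/13 5/34 3/442 5/68 3 3 E
final 4 3 N

n=0: pose=(1,0,S); sL=40/281, sR=8/25; mL=-1248/7025, mR=4/25; mL+mR=-124/7025 → advance -1; mR−mL=2372/7025 → turn +1·90°
n=1: pose=(1,1,E); sL=10/49, sR=5/29; mL=45/1421, mR=5/58; mL+mR=335/2842 → advance +1; mR−mL=155/2842 → turn +1·90°
n=2: pose=(2,1,N); sL=8/25, sR=40/293; mL=1344/7325, mR=20/293; mL+mR=1844/7325 → advance +1; mR−mL=-844/7325 → turn -1·90°
n=3: pose=(2,2,E); sL=20/113, sR=4/25; mL=48/2825, mR=2/25; mL+mR=274/2825 → advance +1; mR−mL=178/2825 → turn +1·90°
n=4: pose=(3,2,N); sL=8/29, sR=8/65; mL=288/1885, mR=4/65; mL+mR=404/1885 → advance +1; mR−mL=-172/1885 → turn -1·90°
n=5: pose=(3,3,E); sL=2/13, sR=5/34; mL=3/442, mR=5/68; mL+mR=71/884 → advance +1; mR−mL=59/884 → turn +1·90°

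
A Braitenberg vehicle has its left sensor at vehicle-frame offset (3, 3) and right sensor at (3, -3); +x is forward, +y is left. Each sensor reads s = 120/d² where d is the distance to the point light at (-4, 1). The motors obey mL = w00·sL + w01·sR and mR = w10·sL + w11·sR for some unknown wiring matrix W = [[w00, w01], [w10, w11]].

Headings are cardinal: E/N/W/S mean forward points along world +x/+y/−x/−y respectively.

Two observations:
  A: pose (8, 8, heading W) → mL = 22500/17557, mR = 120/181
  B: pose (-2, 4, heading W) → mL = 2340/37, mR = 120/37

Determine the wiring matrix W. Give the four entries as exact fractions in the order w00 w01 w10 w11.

1/2 1 0 1

obs A: pose=(8,8,W) → sL=120/97, sR=120/181, mL=22500/17557, mR=120/181
obs B: pose=(-2,4,W) → sL=120, sR=120/37, mL=2340/37, mR=120/37
sensor matrix S = [[120/97, 120/181], [120, 120/37]]; det S = -49075200/649609
solve [mL_A; mL_B] = S·[w00; w01] and [mR_A; mR_B] = S·[w10; w11]:
  w00 = 1/2, w01 = 1, w10 = 0, w11 = 1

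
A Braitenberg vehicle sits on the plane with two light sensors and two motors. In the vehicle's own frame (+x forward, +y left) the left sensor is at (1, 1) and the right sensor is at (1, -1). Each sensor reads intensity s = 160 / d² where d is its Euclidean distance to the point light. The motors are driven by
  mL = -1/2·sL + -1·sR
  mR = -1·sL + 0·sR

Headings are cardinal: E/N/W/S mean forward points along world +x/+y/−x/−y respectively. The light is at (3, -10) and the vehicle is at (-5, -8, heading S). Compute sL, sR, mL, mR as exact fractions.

left sensor world pos  = (-4, -9); dL² = 50
right sensor world pos = (-6, -9); dR² = 82
sL = 160/50 = 16/5
sR = 160/82 = 80/41
mL = -1/2·sL + -1·sR = -728/205
mR = -1·sL + 0·sR = -16/5

16/5 80/41 -728/205 -16/5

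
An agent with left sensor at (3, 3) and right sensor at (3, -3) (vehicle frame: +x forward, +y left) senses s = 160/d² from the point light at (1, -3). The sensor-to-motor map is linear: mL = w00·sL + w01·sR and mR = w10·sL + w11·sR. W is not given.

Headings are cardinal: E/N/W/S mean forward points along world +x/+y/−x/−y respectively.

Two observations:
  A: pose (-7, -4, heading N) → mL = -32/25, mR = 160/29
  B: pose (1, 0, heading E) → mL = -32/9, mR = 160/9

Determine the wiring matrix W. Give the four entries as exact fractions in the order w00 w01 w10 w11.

-1 0 0 1

obs A: pose=(-7,-4,N) → sL=32/25, sR=160/29, mL=-32/25, mR=160/29
obs B: pose=(1,0,E) → sL=32/9, sR=160/9, mL=-32/9, mR=160/9
sensor matrix S = [[32/25, 160/29], [32/9, 160/9]]; det S = 4096/1305
solve [mL_A; mL_B] = S·[w00; w01] and [mR_A; mR_B] = S·[w10; w11]:
  w00 = -1, w01 = 0, w10 = 0, w11 = 1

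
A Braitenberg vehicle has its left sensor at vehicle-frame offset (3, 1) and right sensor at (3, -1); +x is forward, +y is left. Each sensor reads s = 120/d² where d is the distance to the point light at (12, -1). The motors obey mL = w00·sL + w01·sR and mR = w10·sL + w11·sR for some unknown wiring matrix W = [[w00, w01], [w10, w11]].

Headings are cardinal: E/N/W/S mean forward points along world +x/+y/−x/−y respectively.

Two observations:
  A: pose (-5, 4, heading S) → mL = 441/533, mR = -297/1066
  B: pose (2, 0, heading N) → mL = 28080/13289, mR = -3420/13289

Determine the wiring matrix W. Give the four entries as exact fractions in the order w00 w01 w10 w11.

obs A: pose=(-5,4,S) → sL=6/13, sR=15/41, mL=441/533, mR=-297/1066
obs B: pose=(2,0,N) → sL=120/137, sR=120/97, mL=28080/13289, mR=-3420/13289
sensor matrix S = [[6/13, 15/41], [120/137, 120/97]]; det S = 1774440/7083037
solve [mL_A; mL_B] = S·[w00; w01] and [mR_A; mR_B] = S·[w10; w11]:
  w00 = 1, w01 = 1, w10 = -1, w11 = 1/2

1 1 -1 1/2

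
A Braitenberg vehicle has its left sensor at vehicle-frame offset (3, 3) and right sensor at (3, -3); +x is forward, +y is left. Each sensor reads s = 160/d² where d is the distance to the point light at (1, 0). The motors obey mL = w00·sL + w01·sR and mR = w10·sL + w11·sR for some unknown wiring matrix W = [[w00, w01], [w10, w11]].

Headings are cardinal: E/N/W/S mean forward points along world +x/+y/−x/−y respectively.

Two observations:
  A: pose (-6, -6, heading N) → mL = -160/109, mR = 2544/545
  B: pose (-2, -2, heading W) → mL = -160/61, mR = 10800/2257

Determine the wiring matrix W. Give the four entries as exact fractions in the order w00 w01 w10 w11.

-1 0 1 1/2

obs A: pose=(-6,-6,N) → sL=160/109, sR=32/5, mL=-160/109, mR=2544/545
obs B: pose=(-2,-2,W) → sL=160/61, sR=160/37, mL=-160/61, mR=10800/2257
sensor matrix S = [[160/109, 32/5], [160/61, 160/37]]; det S = -2568192/246013
solve [mL_A; mL_B] = S·[w00; w01] and [mR_A; mR_B] = S·[w10; w11]:
  w00 = -1, w01 = 0, w10 = 1, w11 = 1/2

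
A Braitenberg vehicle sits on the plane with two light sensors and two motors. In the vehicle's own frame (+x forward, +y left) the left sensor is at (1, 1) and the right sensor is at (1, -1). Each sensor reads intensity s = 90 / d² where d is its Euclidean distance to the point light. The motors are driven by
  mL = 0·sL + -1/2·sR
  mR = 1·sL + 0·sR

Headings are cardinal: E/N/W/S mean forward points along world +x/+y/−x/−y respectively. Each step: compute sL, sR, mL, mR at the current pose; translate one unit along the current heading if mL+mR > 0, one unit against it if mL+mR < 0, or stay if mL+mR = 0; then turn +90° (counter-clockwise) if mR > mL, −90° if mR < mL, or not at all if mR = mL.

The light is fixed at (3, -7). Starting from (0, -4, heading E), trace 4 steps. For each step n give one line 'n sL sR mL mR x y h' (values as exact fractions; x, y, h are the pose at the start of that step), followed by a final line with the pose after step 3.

0 9/2 45/4 -45/8 9/2 0 -4 E
1 90/41 18/5 -9/5 90/41 -1 -4 N
2 45/17 9/5 -9/10 45/17 -1 -3 W
3 18/5 2 -1 18/5 -2 -3 S
final -2 -4 E

n=0: pose=(0,-4,E); sL=9/2, sR=45/4; mL=-45/8, mR=9/2; mL+mR=-9/8 → advance -1; mR−mL=81/8 → turn +1·90°
n=1: pose=(-1,-4,N); sL=90/41, sR=18/5; mL=-9/5, mR=90/41; mL+mR=81/205 → advance +1; mR−mL=819/205 → turn +1·90°
n=2: pose=(-1,-3,W); sL=45/17, sR=9/5; mL=-9/10, mR=45/17; mL+mR=297/170 → advance +1; mR−mL=603/170 → turn +1·90°
n=3: pose=(-2,-3,S); sL=18/5, sR=2; mL=-1, mR=18/5; mL+mR=13/5 → advance +1; mR−mL=23/5 → turn +1·90°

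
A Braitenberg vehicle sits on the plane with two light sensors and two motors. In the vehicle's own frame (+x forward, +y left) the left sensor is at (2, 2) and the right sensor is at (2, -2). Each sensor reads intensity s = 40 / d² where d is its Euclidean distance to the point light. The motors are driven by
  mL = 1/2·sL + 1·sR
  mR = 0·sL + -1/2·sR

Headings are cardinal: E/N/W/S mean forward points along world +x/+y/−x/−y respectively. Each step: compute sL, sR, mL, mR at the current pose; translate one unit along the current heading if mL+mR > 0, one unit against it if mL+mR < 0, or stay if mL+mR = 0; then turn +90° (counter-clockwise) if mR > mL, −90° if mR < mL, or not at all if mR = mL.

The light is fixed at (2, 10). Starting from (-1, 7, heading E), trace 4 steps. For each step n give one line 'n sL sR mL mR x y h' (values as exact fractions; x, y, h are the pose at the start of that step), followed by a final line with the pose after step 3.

n=0: pose=(-1,7,E); sL=20, sR=20/13; mL=150/13, mR=-10/13; mL+mR=140/13 → advance +1; mR−mL=-160/13 → turn -1·90°
n=1: pose=(0,7,S); sL=8/5, sR=40/41; mL=364/205, mR=-20/41; mL+mR=264/205 → advance +1; mR−mL=-464/205 → turn -1·90°
n=2: pose=(0,6,W); sL=10/13, sR=2; mL=31/13, mR=-1; mL+mR=18/13 → advance +1; mR−mL=-44/13 → turn -1·90°
n=3: pose=(-1,6,N); sL=40/29, sR=8; mL=252/29, mR=-4; mL+mR=136/29 → advance +1; mR−mL=-368/29 → turn -1·90°

0 20 20/13 150/13 -10/13 -1 7 E
1 8/5 40/41 364/205 -20/41 0 7 S
2 10/13 2 31/13 -1 0 6 W
3 40/29 8 252/29 -4 -1 6 N
final -1 7 E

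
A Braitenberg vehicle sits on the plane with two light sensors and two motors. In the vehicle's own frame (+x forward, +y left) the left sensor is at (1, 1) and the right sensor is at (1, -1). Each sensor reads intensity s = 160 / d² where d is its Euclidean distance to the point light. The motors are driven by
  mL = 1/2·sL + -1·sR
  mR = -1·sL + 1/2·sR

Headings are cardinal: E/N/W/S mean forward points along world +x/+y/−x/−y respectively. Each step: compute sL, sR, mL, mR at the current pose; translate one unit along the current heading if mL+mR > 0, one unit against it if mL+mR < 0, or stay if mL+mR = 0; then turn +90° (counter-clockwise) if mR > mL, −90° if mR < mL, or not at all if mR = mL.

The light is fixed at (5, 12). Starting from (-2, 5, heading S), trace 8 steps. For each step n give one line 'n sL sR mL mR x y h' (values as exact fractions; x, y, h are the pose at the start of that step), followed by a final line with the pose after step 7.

0 8/5 5/4 -9/20 -39/40 -2 5 S
1 160/113 160/89 -10960/10057 -5200/10057 -2 6 W
2 80/37 80/49 -1000/1813 -2440/1813 -1 6 S
3 32/17 32/13 -336/221 -144/221 -1 7 W
4 40/13 20/9 -80/117 -230/117 0 7 S
5 160/61 32/9 -1232/549 -464/549 0 8 W
6 80/17 16/5 -72/85 -264/85 1 8 S
7 160/41 160/29 -4240/1189 -1360/1189 1 9 W
final 2 9 S

n=0: pose=(-2,5,S); sL=8/5, sR=5/4; mL=-9/20, mR=-39/40; mL+mR=-57/40 → advance -1; mR−mL=-21/40 → turn -1·90°
n=1: pose=(-2,6,W); sL=160/113, sR=160/89; mL=-10960/10057, mR=-5200/10057; mL+mR=-16160/10057 → advance -1; mR−mL=5760/10057 → turn +1·90°
n=2: pose=(-1,6,S); sL=80/37, sR=80/49; mL=-1000/1813, mR=-2440/1813; mL+mR=-3440/1813 → advance -1; mR−mL=-1440/1813 → turn -1·90°
n=3: pose=(-1,7,W); sL=32/17, sR=32/13; mL=-336/221, mR=-144/221; mL+mR=-480/221 → advance -1; mR−mL=192/221 → turn +1·90°
n=4: pose=(0,7,S); sL=40/13, sR=20/9; mL=-80/117, mR=-230/117; mL+mR=-310/117 → advance -1; mR−mL=-50/39 → turn -1·90°
n=5: pose=(0,8,W); sL=160/61, sR=32/9; mL=-1232/549, mR=-464/549; mL+mR=-1696/549 → advance -1; mR−mL=256/183 → turn +1·90°
n=6: pose=(1,8,S); sL=80/17, sR=16/5; mL=-72/85, mR=-264/85; mL+mR=-336/85 → advance -1; mR−mL=-192/85 → turn -1·90°
n=7: pose=(1,9,W); sL=160/41, sR=160/29; mL=-4240/1189, mR=-1360/1189; mL+mR=-5600/1189 → advance -1; mR−mL=2880/1189 → turn +1·90°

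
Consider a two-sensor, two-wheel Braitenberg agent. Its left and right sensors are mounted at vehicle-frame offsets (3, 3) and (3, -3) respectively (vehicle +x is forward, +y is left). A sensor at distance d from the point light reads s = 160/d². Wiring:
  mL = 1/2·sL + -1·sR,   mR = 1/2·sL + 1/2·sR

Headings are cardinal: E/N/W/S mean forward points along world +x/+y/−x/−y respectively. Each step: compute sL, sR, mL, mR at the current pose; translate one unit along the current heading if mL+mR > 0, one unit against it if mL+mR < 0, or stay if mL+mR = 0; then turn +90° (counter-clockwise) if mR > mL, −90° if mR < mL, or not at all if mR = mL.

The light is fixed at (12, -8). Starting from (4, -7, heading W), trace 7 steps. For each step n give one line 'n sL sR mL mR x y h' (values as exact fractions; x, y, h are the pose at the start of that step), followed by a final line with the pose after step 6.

0 32/25 160/137 -1808/3425 4192/3425 4 -7 W
1 4 40/37 34/37 94/37 3 -7 S
2 32/9 32/9 -16/9 32/9 3 -8 E
3 16/13 80/17 -904/221 656/221 4 -8 N
4 160/137 32/25 -2384/3425 4192/3425 4 -9 W
5 40/13 1 7/13 53/26 3 -9 S
6 160/37 160/61 -1040/2257 7840/2257 3 -10 E
final 4 -10 N

n=0: pose=(4,-7,W); sL=32/25, sR=160/137; mL=-1808/3425, mR=4192/3425; mL+mR=2384/3425 → advance +1; mR−mL=240/137 → turn +1·90°
n=1: pose=(3,-7,S); sL=4, sR=40/37; mL=34/37, mR=94/37; mL+mR=128/37 → advance +1; mR−mL=60/37 → turn +1·90°
n=2: pose=(3,-8,E); sL=32/9, sR=32/9; mL=-16/9, mR=32/9; mL+mR=16/9 → advance +1; mR−mL=16/3 → turn +1·90°
n=3: pose=(4,-8,N); sL=16/13, sR=80/17; mL=-904/221, mR=656/221; mL+mR=-248/221 → advance -1; mR−mL=120/17 → turn +1·90°
n=4: pose=(4,-9,W); sL=160/137, sR=32/25; mL=-2384/3425, mR=4192/3425; mL+mR=1808/3425 → advance +1; mR−mL=48/25 → turn +1·90°
n=5: pose=(3,-9,S); sL=40/13, sR=1; mL=7/13, mR=53/26; mL+mR=67/26 → advance +1; mR−mL=3/2 → turn +1·90°
n=6: pose=(3,-10,E); sL=160/37, sR=160/61; mL=-1040/2257, mR=7840/2257; mL+mR=6800/2257 → advance +1; mR−mL=240/61 → turn +1·90°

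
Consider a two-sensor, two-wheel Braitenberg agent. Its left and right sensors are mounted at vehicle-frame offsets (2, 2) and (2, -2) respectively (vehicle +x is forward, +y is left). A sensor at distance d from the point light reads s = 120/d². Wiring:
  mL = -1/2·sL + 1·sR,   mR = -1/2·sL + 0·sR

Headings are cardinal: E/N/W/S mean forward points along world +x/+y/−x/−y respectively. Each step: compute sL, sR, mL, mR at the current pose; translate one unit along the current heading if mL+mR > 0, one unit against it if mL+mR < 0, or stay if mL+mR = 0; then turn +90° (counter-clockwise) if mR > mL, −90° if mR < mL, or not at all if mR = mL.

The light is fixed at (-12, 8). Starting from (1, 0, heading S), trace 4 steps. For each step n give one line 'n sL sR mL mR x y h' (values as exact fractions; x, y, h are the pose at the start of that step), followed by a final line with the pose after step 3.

0 24/65 120/221 396/1105 -12/65 1 0 S
1 60/121 12/17 942/2057 -30/121 1 -1 W
2 120/149 24/49 636/7301 -60/149 0 -1 N
3 6/13 6/17 27/221 -3/13 0 -2 E
final -1 -2 S

n=0: pose=(1,0,S); sL=24/65, sR=120/221; mL=396/1105, mR=-12/65; mL+mR=192/1105 → advance +1; mR−mL=-120/221 → turn -1·90°
n=1: pose=(1,-1,W); sL=60/121, sR=12/17; mL=942/2057, mR=-30/121; mL+mR=432/2057 → advance +1; mR−mL=-12/17 → turn -1·90°
n=2: pose=(0,-1,N); sL=120/149, sR=24/49; mL=636/7301, mR=-60/149; mL+mR=-2304/7301 → advance -1; mR−mL=-24/49 → turn -1·90°
n=3: pose=(0,-2,E); sL=6/13, sR=6/17; mL=27/221, mR=-3/13; mL+mR=-24/221 → advance -1; mR−mL=-6/17 → turn -1·90°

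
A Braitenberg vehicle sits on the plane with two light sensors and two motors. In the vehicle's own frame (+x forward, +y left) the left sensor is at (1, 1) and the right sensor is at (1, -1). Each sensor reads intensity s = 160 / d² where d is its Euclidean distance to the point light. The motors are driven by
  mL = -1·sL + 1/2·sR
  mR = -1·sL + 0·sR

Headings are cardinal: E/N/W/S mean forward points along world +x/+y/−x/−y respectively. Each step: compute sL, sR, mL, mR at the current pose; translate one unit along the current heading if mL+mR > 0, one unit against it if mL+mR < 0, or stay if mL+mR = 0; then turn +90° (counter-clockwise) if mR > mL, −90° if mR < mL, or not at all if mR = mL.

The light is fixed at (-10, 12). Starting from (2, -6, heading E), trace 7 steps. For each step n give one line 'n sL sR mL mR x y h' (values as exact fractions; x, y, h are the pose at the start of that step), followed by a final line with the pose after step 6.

0 80/229 16/53 -2408/12137 -80/229 2 -6 E
1 32/101 160/461 -6672/46561 -32/101 1 -6 S
2 20/53 40/89 -720/4717 -20/53 1 -5 W
3 160/377 32/85 -7568/32045 -160/377 2 -5 N
4 80/229 16/53 -2408/12137 -80/229 2 -6 E
5 32/101 160/461 -6672/46561 -32/101 1 -6 S
6 20/53 40/89 -720/4717 -20/53 1 -5 W
final 2 -5 N

n=0: pose=(2,-6,E); sL=80/229, sR=16/53; mL=-2408/12137, mR=-80/229; mL+mR=-6648/12137 → advance -1; mR−mL=-8/53 → turn -1·90°
n=1: pose=(1,-6,S); sL=32/101, sR=160/461; mL=-6672/46561, mR=-32/101; mL+mR=-21424/46561 → advance -1; mR−mL=-80/461 → turn -1·90°
n=2: pose=(1,-5,W); sL=20/53, sR=40/89; mL=-720/4717, mR=-20/53; mL+mR=-2500/4717 → advance -1; mR−mL=-20/89 → turn -1·90°
n=3: pose=(2,-5,N); sL=160/377, sR=32/85; mL=-7568/32045, mR=-160/377; mL+mR=-21168/32045 → advance -1; mR−mL=-16/85 → turn -1·90°
n=4: pose=(2,-6,E); sL=80/229, sR=16/53; mL=-2408/12137, mR=-80/229; mL+mR=-6648/12137 → advance -1; mR−mL=-8/53 → turn -1·90°
n=5: pose=(1,-6,S); sL=32/101, sR=160/461; mL=-6672/46561, mR=-32/101; mL+mR=-21424/46561 → advance -1; mR−mL=-80/461 → turn -1·90°
n=6: pose=(1,-5,W); sL=20/53, sR=40/89; mL=-720/4717, mR=-20/53; mL+mR=-2500/4717 → advance -1; mR−mL=-20/89 → turn -1·90°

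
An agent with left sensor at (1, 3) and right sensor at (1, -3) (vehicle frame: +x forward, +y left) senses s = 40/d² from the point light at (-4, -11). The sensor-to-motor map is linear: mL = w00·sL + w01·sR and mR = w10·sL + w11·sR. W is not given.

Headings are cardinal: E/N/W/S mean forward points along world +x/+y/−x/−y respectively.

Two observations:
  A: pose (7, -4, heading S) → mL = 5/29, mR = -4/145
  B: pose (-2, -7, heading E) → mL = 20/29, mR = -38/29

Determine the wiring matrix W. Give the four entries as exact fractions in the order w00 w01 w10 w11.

obs A: pose=(7,-4,S) → sL=5/29, sR=2/5, mL=5/29, mR=-4/145
obs B: pose=(-2,-7,E) → sL=20/29, sR=4, mL=20/29, mR=-38/29
sensor matrix S = [[5/29, 2/5], [20/29, 4]]; det S = 12/29
solve [mL_A; mL_B] = S·[w00; w01] and [mR_A; mR_B] = S·[w10; w11]:
  w00 = 1, w01 = 0, w10 = 1, w11 = -1/2

1 0 1 -1/2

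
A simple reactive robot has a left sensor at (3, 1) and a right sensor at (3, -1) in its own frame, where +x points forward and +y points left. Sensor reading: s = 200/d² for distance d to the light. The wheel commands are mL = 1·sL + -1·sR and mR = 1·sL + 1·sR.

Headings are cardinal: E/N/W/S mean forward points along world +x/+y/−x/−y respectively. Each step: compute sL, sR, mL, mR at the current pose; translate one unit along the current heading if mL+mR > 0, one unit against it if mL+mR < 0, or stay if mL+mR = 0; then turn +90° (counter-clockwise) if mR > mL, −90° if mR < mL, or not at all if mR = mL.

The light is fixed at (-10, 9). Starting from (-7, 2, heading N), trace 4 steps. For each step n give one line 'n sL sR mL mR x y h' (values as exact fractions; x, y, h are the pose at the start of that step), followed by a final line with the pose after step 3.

0 10 25/4 15/4 65/4 -7 2 N
1 200/49 8 -192/49 592/49 -7 3 W
2 20/9 100/41 -80/369 1720/369 -8 3 S
3 200/61 200/89 5600/5429 30000/5429 -8 2 E
final -7 2 N

n=0: pose=(-7,2,N); sL=10, sR=25/4; mL=15/4, mR=65/4; mL+mR=20 → advance +1; mR−mL=25/2 → turn +1·90°
n=1: pose=(-7,3,W); sL=200/49, sR=8; mL=-192/49, mR=592/49; mL+mR=400/49 → advance +1; mR−mL=16 → turn +1·90°
n=2: pose=(-8,3,S); sL=20/9, sR=100/41; mL=-80/369, mR=1720/369; mL+mR=40/9 → advance +1; mR−mL=200/41 → turn +1·90°
n=3: pose=(-8,2,E); sL=200/61, sR=200/89; mL=5600/5429, mR=30000/5429; mL+mR=400/61 → advance +1; mR−mL=400/89 → turn +1·90°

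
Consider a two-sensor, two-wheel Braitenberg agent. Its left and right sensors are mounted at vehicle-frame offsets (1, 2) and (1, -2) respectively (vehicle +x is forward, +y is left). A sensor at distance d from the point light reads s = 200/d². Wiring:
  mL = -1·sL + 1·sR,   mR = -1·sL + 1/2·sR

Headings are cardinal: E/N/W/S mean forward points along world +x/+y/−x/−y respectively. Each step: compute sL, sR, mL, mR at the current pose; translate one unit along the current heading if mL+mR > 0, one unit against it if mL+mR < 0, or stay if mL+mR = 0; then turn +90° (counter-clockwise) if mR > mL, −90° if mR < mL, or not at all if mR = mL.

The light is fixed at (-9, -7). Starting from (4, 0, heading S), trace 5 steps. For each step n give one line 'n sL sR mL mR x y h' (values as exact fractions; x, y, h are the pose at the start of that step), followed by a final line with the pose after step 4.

n=0: pose=(4,0,S); sL=200/261, sR=200/157; mL=20800/40977, mR=-5300/40977; mL+mR=15500/40977 → advance +1; mR−mL=-100/157 → turn -1·90°
n=1: pose=(4,-1,W); sL=5/4, sR=25/26; mL=-15/52, mR=-10/13; mL+mR=-55/52 → advance -1; mR−mL=-25/52 → turn -1·90°
n=2: pose=(5,-1,N); sL=200/193, sR=40/61; mL=-4480/11773, mR=-8340/11773; mL+mR=-12820/11773 → advance -1; mR−mL=-20/61 → turn -1·90°
n=3: pose=(5,-2,E); sL=100/137, sR=100/117; mL=2000/16029, mR=-4850/16029; mL+mR=-950/5343 → advance -1; mR−mL=-50/117 → turn -1·90°
n=4: pose=(4,-2,S); sL=200/241, sR=200/137; mL=20800/33017, mR=-3300/33017; mL+mR=17500/33017 → advance +1; mR−mL=-100/137 → turn -1·90°

0 200/261 200/157 20800/40977 -5300/40977 4 0 S
1 5/4 25/26 -15/52 -10/13 4 -1 W
2 200/193 40/61 -4480/11773 -8340/11773 5 -1 N
3 100/137 100/117 2000/16029 -4850/16029 5 -2 E
4 200/241 200/137 20800/33017 -3300/33017 4 -2 S
final 4 -3 W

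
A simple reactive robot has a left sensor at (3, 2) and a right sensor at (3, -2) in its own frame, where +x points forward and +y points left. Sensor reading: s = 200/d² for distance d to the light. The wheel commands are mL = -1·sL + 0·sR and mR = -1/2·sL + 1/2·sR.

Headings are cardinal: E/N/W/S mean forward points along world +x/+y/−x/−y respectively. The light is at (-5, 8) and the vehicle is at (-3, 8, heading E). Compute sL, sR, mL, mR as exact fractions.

200/29 200/29 -200/29 0

left sensor world pos  = (0, 10); dL² = 29
right sensor world pos = (0, 6); dR² = 29
sL = 200/29 = 200/29
sR = 200/29 = 200/29
mL = -1·sL + 0·sR = -200/29
mR = -1/2·sL + 1/2·sR = 0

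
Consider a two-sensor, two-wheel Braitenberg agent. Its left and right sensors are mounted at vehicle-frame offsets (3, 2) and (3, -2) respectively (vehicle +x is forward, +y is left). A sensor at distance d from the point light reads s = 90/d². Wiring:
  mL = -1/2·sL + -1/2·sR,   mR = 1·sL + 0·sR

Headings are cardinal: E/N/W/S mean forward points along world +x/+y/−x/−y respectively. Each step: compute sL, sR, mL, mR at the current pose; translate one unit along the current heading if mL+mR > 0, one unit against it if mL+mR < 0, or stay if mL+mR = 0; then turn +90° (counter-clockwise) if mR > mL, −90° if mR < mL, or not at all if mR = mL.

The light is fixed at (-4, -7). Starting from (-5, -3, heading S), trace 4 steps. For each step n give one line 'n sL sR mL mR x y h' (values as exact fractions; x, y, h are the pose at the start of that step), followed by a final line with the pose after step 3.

0 45 9 -27 45 -5 -3 S
1 90/29 18 -306/29 90/29 -5 -4 E
2 45/26 5/2 -55/26 45/26 -6 -4 N
3 18/5 90/41 -594/205 18/5 -6 -5 W
final -7 -5 S

n=0: pose=(-5,-3,S); sL=45, sR=9; mL=-27, mR=45; mL+mR=18 → advance +1; mR−mL=72 → turn +1·90°
n=1: pose=(-5,-4,E); sL=90/29, sR=18; mL=-306/29, mR=90/29; mL+mR=-216/29 → advance -1; mR−mL=396/29 → turn +1·90°
n=2: pose=(-6,-4,N); sL=45/26, sR=5/2; mL=-55/26, mR=45/26; mL+mR=-5/13 → advance -1; mR−mL=50/13 → turn +1·90°
n=3: pose=(-6,-5,W); sL=18/5, sR=90/41; mL=-594/205, mR=18/5; mL+mR=144/205 → advance +1; mR−mL=1332/205 → turn +1·90°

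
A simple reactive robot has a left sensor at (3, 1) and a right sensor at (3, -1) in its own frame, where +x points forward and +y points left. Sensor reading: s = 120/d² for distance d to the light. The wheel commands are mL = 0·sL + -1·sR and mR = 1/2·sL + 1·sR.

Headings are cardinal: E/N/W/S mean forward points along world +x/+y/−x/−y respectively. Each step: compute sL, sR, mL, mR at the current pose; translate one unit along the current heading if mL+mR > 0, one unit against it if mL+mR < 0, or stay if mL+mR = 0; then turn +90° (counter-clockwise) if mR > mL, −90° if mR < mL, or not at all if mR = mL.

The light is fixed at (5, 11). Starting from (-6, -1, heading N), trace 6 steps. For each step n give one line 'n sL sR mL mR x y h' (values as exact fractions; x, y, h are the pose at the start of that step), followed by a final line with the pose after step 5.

n=0: pose=(-6,-1,N); sL=8/15, sR=120/181; mL=-120/181, mR=2524/2715; mL+mR=4/15 → advance +1; mR−mL=4324/2715 → turn +1·90°
n=1: pose=(-6,0,W); sL=6/17, sR=15/37; mL=-15/37, mR=366/629; mL+mR=3/17 → advance +1; mR−mL=621/629 → turn +1·90°
n=2: pose=(-7,0,S); sL=120/317, sR=24/73; mL=-24/73, mR=11988/23141; mL+mR=60/317 → advance +1; mR−mL=19596/23141 → turn +1·90°
n=3: pose=(-7,-1,E); sL=60/101, sR=12/25; mL=-12/25, mR=1962/2525; mL+mR=30/101 → advance +1; mR−mL=3174/2525 → turn +1·90°
n=4: pose=(-6,-1,N); sL=8/15, sR=120/181; mL=-120/181, mR=2524/2715; mL+mR=4/15 → advance +1; mR−mL=4324/2715 → turn +1·90°
n=5: pose=(-6,0,W); sL=6/17, sR=15/37; mL=-15/37, mR=366/629; mL+mR=3/17 → advance +1; mR−mL=621/629 → turn +1·90°

0 8/15 120/181 -120/181 2524/2715 -6 -1 N
1 6/17 15/37 -15/37 366/629 -6 0 W
2 120/317 24/73 -24/73 11988/23141 -7 0 S
3 60/101 12/25 -12/25 1962/2525 -7 -1 E
4 8/15 120/181 -120/181 2524/2715 -6 -1 N
5 6/17 15/37 -15/37 366/629 -6 0 W
final -7 0 S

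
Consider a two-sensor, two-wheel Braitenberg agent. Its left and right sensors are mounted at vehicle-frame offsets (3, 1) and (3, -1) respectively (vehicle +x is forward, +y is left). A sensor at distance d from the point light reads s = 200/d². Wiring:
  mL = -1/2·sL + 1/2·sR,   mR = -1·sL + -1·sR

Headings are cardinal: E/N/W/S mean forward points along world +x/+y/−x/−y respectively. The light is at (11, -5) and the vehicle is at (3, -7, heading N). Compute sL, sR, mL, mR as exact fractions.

100/41 4 32/41 -264/41

left sensor world pos  = (2, -4); dL² = 82
right sensor world pos = (4, -4); dR² = 50
sL = 200/82 = 100/41
sR = 200/50 = 4
mL = -1/2·sL + 1/2·sR = 32/41
mR = -1·sL + -1·sR = -264/41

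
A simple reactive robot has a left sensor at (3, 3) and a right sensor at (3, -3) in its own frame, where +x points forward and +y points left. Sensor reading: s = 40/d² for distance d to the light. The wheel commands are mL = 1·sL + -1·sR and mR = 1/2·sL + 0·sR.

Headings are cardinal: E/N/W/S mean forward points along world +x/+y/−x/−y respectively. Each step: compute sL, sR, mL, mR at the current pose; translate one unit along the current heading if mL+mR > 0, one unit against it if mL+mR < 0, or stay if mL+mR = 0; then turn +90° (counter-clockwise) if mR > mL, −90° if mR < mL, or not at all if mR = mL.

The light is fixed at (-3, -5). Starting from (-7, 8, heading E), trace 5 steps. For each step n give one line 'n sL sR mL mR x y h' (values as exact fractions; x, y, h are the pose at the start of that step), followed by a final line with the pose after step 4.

0 40/257 40/101 -6240/25957 20/257 -7 8 E
1 1/8 2/13 -3/104 1/16 -8 8 N
2 8/37 40/353 1344/13061 4/37 -8 9 W
3 4/13 20/101 144/1313 2/13 -9 9 S
4 8/53 40/109 -1248/5777 4/53 -9 8 E
final -10 8 N

n=0: pose=(-7,8,E); sL=40/257, sR=40/101; mL=-6240/25957, mR=20/257; mL+mR=-4220/25957 → advance -1; mR−mL=8260/25957 → turn +1·90°
n=1: pose=(-8,8,N); sL=1/8, sR=2/13; mL=-3/104, mR=1/16; mL+mR=7/208 → advance +1; mR−mL=19/208 → turn +1·90°
n=2: pose=(-8,9,W); sL=8/37, sR=40/353; mL=1344/13061, mR=4/37; mL+mR=2756/13061 → advance +1; mR−mL=68/13061 → turn +1·90°
n=3: pose=(-9,9,S); sL=4/13, sR=20/101; mL=144/1313, mR=2/13; mL+mR=346/1313 → advance +1; mR−mL=58/1313 → turn +1·90°
n=4: pose=(-9,8,E); sL=8/53, sR=40/109; mL=-1248/5777, mR=4/53; mL+mR=-812/5777 → advance -1; mR−mL=1684/5777 → turn +1·90°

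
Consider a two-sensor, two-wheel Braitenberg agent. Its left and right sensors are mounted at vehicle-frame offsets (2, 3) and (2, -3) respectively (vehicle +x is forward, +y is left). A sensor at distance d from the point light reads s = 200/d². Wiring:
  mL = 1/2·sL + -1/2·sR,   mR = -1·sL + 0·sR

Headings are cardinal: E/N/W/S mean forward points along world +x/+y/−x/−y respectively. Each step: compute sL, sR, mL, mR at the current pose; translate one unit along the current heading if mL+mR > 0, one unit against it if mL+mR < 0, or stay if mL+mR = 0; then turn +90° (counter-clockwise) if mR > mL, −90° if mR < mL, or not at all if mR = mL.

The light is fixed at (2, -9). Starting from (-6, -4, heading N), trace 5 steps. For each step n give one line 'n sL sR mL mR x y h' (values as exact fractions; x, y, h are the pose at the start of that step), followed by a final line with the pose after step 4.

0 20/17 100/37 -480/629 -20/17 -6 -4 N
1 40/17 200/37 -960/629 -40/17 -6 -5 E
2 5 50/37 135/74 -5 -7 -5 S
3 8/5 40/37 48/185 -8/5 -7 -4 W
4 20/17 100/37 -480/629 -20/17 -6 -4 N
final -6 -5 E

n=0: pose=(-6,-4,N); sL=20/17, sR=100/37; mL=-480/629, mR=-20/17; mL+mR=-1220/629 → advance -1; mR−mL=-260/629 → turn -1·90°
n=1: pose=(-6,-5,E); sL=40/17, sR=200/37; mL=-960/629, mR=-40/17; mL+mR=-2440/629 → advance -1; mR−mL=-520/629 → turn -1·90°
n=2: pose=(-7,-5,S); sL=5, sR=50/37; mL=135/74, mR=-5; mL+mR=-235/74 → advance -1; mR−mL=-505/74 → turn -1·90°
n=3: pose=(-7,-4,W); sL=8/5, sR=40/37; mL=48/185, mR=-8/5; mL+mR=-248/185 → advance -1; mR−mL=-344/185 → turn -1·90°
n=4: pose=(-6,-4,N); sL=20/17, sR=100/37; mL=-480/629, mR=-20/17; mL+mR=-1220/629 → advance -1; mR−mL=-260/629 → turn -1·90°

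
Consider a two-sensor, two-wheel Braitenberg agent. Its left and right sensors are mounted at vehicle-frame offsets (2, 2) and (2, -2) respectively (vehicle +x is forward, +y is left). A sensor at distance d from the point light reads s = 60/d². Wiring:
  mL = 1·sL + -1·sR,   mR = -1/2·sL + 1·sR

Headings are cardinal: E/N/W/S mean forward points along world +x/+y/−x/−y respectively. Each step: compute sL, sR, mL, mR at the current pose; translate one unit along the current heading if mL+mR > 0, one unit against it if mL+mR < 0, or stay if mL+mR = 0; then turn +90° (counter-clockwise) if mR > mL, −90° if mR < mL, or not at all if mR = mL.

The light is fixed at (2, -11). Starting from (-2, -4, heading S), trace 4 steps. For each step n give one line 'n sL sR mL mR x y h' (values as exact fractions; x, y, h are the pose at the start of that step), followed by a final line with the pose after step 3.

n=0: pose=(-2,-4,S); sL=60/29, sR=60/61; mL=1920/1769, mR=-90/1769; mL+mR=30/29 → advance +1; mR−mL=-2010/1769 → turn -1·90°
n=1: pose=(-2,-5,W); sL=15/13, sR=3/5; mL=36/65, mR=3/130; mL+mR=15/26 → advance +1; mR−mL=-69/130 → turn -1·90°
n=2: pose=(-3,-5,N); sL=60/113, sR=60/73; mL=-2400/8249, mR=4590/8249; mL+mR=30/113 → advance +1; mR−mL=6990/8249 → turn +1·90°
n=3: pose=(-3,-4,W); sL=30/37, sR=6/13; mL=168/481, mR=27/481; mL+mR=15/37 → advance +1; mR−mL=-141/481 → turn -1·90°

0 60/29 60/61 1920/1769 -90/1769 -2 -4 S
1 15/13 3/5 36/65 3/130 -2 -5 W
2 60/113 60/73 -2400/8249 4590/8249 -3 -5 N
3 30/37 6/13 168/481 27/481 -3 -4 W
final -4 -4 N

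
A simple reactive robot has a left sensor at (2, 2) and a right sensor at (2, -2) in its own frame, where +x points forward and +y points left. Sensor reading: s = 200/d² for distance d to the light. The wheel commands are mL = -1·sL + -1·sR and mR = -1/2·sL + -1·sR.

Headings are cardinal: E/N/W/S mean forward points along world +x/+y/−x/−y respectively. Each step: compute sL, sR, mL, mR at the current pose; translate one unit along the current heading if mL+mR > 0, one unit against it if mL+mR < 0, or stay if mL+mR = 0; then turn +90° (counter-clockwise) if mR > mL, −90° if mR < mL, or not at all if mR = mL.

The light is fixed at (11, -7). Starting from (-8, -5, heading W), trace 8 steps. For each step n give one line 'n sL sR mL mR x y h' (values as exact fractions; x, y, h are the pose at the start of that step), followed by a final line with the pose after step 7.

0 200/441 200/457 -179600/201537 -133900/201537 -8 -5 W
1 25/32 1/2 -41/32 -57/64 -7 -5 S
2 200/281 200/257 -107600/72217 -81900/72217 -7 -4 E
3 100/233 100/157 -39000/36581 -31150/36581 -8 -4 N
4 200/441 200/457 -179600/201537 -133900/201537 -8 -5 W
5 25/32 1/2 -41/32 -57/64 -7 -5 S
6 200/281 200/257 -107600/72217 -81900/72217 -7 -4 E
7 100/233 100/157 -39000/36581 -31150/36581 -8 -4 N
final -8 -5 W

n=0: pose=(-8,-5,W); sL=200/441, sR=200/457; mL=-179600/201537, mR=-133900/201537; mL+mR=-104500/67179 → advance -1; mR−mL=100/441 → turn +1·90°
n=1: pose=(-7,-5,S); sL=25/32, sR=1/2; mL=-41/32, mR=-57/64; mL+mR=-139/64 → advance -1; mR−mL=25/64 → turn +1·90°
n=2: pose=(-7,-4,E); sL=200/281, sR=200/257; mL=-107600/72217, mR=-81900/72217; mL+mR=-189500/72217 → advance -1; mR−mL=100/281 → turn +1·90°
n=3: pose=(-8,-4,N); sL=100/233, sR=100/157; mL=-39000/36581, mR=-31150/36581; mL+mR=-70150/36581 → advance -1; mR−mL=50/233 → turn +1·90°
n=4: pose=(-8,-5,W); sL=200/441, sR=200/457; mL=-179600/201537, mR=-133900/201537; mL+mR=-104500/67179 → advance -1; mR−mL=100/441 → turn +1·90°
n=5: pose=(-7,-5,S); sL=25/32, sR=1/2; mL=-41/32, mR=-57/64; mL+mR=-139/64 → advance -1; mR−mL=25/64 → turn +1·90°
n=6: pose=(-7,-4,E); sL=200/281, sR=200/257; mL=-107600/72217, mR=-81900/72217; mL+mR=-189500/72217 → advance -1; mR−mL=100/281 → turn +1·90°
n=7: pose=(-8,-4,N); sL=100/233, sR=100/157; mL=-39000/36581, mR=-31150/36581; mL+mR=-70150/36581 → advance -1; mR−mL=50/233 → turn +1·90°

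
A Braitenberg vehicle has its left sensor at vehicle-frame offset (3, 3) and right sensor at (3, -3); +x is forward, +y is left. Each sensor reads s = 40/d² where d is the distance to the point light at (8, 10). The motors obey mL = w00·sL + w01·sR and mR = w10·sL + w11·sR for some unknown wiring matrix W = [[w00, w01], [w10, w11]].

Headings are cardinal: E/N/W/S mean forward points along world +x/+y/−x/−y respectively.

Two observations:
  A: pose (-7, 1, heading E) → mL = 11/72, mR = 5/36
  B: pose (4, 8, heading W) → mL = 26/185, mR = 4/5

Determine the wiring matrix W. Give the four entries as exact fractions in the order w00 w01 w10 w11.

1 -1/2 0 1

obs A: pose=(-7,1,E) → sL=2/9, sR=5/36, mL=11/72, mR=5/36
obs B: pose=(4,8,W) → sL=20/37, sR=4/5, mL=26/185, mR=4/5
sensor matrix S = [[2/9, 5/36], [20/37, 4/5]]; det S = 19/185
solve [mL_A; mL_B] = S·[w00; w01] and [mR_A; mR_B] = S·[w10; w11]:
  w00 = 1, w01 = -1/2, w10 = 0, w11 = 1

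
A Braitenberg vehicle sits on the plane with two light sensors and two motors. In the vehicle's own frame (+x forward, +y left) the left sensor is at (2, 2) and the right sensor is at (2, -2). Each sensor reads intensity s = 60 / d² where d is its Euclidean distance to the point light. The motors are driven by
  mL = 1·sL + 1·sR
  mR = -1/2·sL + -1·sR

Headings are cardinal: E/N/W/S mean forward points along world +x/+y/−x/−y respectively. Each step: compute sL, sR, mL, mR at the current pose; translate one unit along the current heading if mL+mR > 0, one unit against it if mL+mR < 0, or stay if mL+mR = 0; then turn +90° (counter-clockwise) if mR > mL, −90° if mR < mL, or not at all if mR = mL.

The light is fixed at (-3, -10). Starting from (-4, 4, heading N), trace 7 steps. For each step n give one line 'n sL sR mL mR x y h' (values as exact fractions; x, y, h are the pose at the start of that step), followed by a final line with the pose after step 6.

0 12/53 60/257 6264/13621 -4722/13621 -4 4 N
1 6/29 6/17 276/493 -225/493 -4 5 E
2 60/173 60/173 120/173 -90/173 -3 5 S
3 15/37 3/13 306/481 -417/962 -3 4 W
4 12/53 60/257 6264/13621 -4722/13621 -4 4 N
5 6/29 6/17 276/493 -225/493 -4 5 E
6 60/173 60/173 120/173 -90/173 -3 5 S
final -3 4 W

n=0: pose=(-4,4,N); sL=12/53, sR=60/257; mL=6264/13621, mR=-4722/13621; mL+mR=6/53 → advance +1; mR−mL=-10986/13621 → turn -1·90°
n=1: pose=(-4,5,E); sL=6/29, sR=6/17; mL=276/493, mR=-225/493; mL+mR=3/29 → advance +1; mR−mL=-501/493 → turn -1·90°
n=2: pose=(-3,5,S); sL=60/173, sR=60/173; mL=120/173, mR=-90/173; mL+mR=30/173 → advance +1; mR−mL=-210/173 → turn -1·90°
n=3: pose=(-3,4,W); sL=15/37, sR=3/13; mL=306/481, mR=-417/962; mL+mR=15/74 → advance +1; mR−mL=-1029/962 → turn -1·90°
n=4: pose=(-4,4,N); sL=12/53, sR=60/257; mL=6264/13621, mR=-4722/13621; mL+mR=6/53 → advance +1; mR−mL=-10986/13621 → turn -1·90°
n=5: pose=(-4,5,E); sL=6/29, sR=6/17; mL=276/493, mR=-225/493; mL+mR=3/29 → advance +1; mR−mL=-501/493 → turn -1·90°
n=6: pose=(-3,5,S); sL=60/173, sR=60/173; mL=120/173, mR=-90/173; mL+mR=30/173 → advance +1; mR−mL=-210/173 → turn -1·90°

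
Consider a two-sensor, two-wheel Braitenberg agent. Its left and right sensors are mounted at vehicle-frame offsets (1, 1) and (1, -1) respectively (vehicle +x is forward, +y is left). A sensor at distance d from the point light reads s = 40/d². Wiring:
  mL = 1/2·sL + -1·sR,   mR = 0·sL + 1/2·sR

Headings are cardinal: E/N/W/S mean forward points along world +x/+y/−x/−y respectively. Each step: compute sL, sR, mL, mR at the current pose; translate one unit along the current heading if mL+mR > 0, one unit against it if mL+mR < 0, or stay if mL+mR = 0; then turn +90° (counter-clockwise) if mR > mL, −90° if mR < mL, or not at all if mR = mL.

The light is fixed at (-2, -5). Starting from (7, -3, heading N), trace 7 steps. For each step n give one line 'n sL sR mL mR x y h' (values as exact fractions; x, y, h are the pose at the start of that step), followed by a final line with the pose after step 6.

0 40/73 40/109 -740/7957 20/109 7 -3 N
1 10/17 1/2 -7/34 1/4 7 -2 W
2 8/17 40/53 -468/901 20/53 6 -2 S
3 20/53 4/9 -122/477 2/9 6 -1 E
4 40/61 40/89 -660/5429 20/89 5 -1 N
5 10/13 5/9 -20/117 5/18 5 0 W
6 8/13 40/41 -356/533 20/41 4 0 S
final 4 1 E

n=0: pose=(7,-3,N); sL=40/73, sR=40/109; mL=-740/7957, mR=20/109; mL+mR=720/7957 → advance +1; mR−mL=2200/7957 → turn +1·90°
n=1: pose=(7,-2,W); sL=10/17, sR=1/2; mL=-7/34, mR=1/4; mL+mR=3/68 → advance +1; mR−mL=31/68 → turn +1·90°
n=2: pose=(6,-2,S); sL=8/17, sR=40/53; mL=-468/901, mR=20/53; mL+mR=-128/901 → advance -1; mR−mL=808/901 → turn +1·90°
n=3: pose=(6,-1,E); sL=20/53, sR=4/9; mL=-122/477, mR=2/9; mL+mR=-16/477 → advance -1; mR−mL=76/159 → turn +1·90°
n=4: pose=(5,-1,N); sL=40/61, sR=40/89; mL=-660/5429, mR=20/89; mL+mR=560/5429 → advance +1; mR−mL=1880/5429 → turn +1·90°
n=5: pose=(5,0,W); sL=10/13, sR=5/9; mL=-20/117, mR=5/18; mL+mR=25/234 → advance +1; mR−mL=35/78 → turn +1·90°
n=6: pose=(4,0,S); sL=8/13, sR=40/41; mL=-356/533, mR=20/41; mL+mR=-96/533 → advance -1; mR−mL=616/533 → turn +1·90°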